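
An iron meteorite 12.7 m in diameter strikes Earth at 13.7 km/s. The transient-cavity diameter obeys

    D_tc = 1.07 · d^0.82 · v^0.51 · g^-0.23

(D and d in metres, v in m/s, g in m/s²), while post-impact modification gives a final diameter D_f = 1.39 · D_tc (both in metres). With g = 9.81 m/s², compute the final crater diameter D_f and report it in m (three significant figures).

D_f ≈ 910 m

v = 13700 m/s.
d^0.82 = 12.7^0.82 = 8.037
v^0.51 = 13700^0.51 = 128.7
g^-0.23 = 9.81^-0.23 = 0.5914
D_tc = 1.07 × 8.037 × 128.7 × 0.5914 = 654.5 m
D_f = 1.39 × 654.5 = 909.8 m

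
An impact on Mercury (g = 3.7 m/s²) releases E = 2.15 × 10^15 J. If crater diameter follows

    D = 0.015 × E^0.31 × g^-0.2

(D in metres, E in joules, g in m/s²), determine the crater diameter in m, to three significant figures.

D ≈ 654 m

E^0.31 = (2.15 × 10^15)^0.31 = 5.663 × 10^4
g^-0.2 = 3.7^-0.2 = 0.7698
D = 0.015 × 5.663 × 10^4 × 0.7698 = 653.9 m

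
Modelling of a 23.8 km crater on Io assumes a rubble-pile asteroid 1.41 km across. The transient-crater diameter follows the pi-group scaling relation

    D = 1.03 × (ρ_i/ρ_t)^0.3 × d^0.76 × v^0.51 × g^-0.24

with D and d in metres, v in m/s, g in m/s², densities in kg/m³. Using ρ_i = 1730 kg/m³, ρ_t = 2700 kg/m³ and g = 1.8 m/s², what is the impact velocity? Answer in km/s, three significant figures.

v ≈ 12.5 km/s

Rearranging for v: v = [D / (1.03 · (1730/2700)^0.3 · 1410^0.76 · 1.8^-0.24)]^(1/0.51).
D = 23800 m.
(1730/2700)^0.3 = 0.8750
1410^0.76 = 247.4
1.8^-0.24 = 0.8684
Denominator = 1.03 × 0.8750 × 247.4 × 0.8684 = 193.6
D / 193.6 = 23800 / 193.6 = 122.9
v = 122.9^(1/0.51) = 122.9^1.9608 = 12508 m/s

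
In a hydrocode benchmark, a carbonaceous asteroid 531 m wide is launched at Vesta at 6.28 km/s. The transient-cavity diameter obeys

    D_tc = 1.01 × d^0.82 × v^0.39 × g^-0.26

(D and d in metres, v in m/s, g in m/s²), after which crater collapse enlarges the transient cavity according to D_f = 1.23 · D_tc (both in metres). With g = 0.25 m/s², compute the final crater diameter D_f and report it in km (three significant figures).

D_f ≈ 9.26 km

v = 6280 m/s.
d^0.82 = 531^0.82 = 171.6
v^0.39 = 6280^0.39 = 30.28
g^-0.26 = 0.25^-0.26 = 1.434
D_tc = 1.01 × 171.6 × 30.28 × 1.434 = 7526 m
D_f = 1.23 × 7526 = 9257 m
     = 9.257 km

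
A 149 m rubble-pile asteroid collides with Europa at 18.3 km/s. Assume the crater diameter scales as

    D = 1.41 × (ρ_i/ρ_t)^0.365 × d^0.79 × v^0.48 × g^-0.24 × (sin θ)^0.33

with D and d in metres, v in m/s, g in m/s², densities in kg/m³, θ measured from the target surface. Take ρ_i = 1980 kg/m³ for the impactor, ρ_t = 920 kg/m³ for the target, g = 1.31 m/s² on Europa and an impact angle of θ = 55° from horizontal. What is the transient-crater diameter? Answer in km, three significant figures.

D ≈ 9.48 km

In SI units: v = 18300 m/s.
(ρ_i/ρ_t)^0.365 = (1980/920)^0.365 = 1.323
d^0.79 = 149^0.79 = 52.10
v^0.48 = 18300^0.48 = 111.2
g^-0.24 = 1.31^-0.24 = 0.9372
(sin 55°)^0.33 = 0.8192^0.33 = 0.9363
D = 1.41 × 1.323 × 52.10 × 111.2 × 0.9372 × 0.9363 = 9484 m
   = 9.484 km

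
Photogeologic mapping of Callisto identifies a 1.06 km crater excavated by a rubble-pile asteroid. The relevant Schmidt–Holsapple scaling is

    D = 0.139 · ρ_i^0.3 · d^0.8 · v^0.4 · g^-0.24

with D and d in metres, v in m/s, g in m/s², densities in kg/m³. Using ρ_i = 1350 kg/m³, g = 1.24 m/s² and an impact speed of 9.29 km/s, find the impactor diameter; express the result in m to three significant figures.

d ≈ 52.8 m

Rearranging for d: d = [D / (0.139 · 1350^0.3 · 9290^0.4 · 1.24^-0.24)]^(1/0.8).
D = 1060 m.
1350^0.3 = 8.692
9290^0.4 = 38.66
1.24^-0.24 = 0.9497
Denominator = 0.139 × 8.692 × 38.66 × 0.9497 = 44.36
D / 44.36 = 1060 / 44.36 = 23.90
d = 23.90^(1/0.8) = 23.90^1.25 = 52.84 m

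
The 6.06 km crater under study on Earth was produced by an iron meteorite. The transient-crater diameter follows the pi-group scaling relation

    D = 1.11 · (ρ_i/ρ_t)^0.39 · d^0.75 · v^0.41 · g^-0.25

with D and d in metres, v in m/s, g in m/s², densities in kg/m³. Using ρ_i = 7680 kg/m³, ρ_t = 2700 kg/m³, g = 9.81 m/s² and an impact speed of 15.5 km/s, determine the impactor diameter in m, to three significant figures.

d ≈ 612 m

Rearranging for d: d = [D / (1.11 · (7680/2700)^0.39 · 15500^0.41 · 9.81^-0.25)]^(1/0.75).
D = 6060 m.
(7680/2700)^0.39 = 1.503
15500^0.41 = 52.24
9.81^-0.25 = 0.5650
Denominator = 1.11 × 1.503 × 52.24 × 0.5650 = 49.24
D / 49.24 = 6060 / 49.24 = 123.1
d = 123.1^(1/0.75) = 123.1^1.3333 = 612.3 m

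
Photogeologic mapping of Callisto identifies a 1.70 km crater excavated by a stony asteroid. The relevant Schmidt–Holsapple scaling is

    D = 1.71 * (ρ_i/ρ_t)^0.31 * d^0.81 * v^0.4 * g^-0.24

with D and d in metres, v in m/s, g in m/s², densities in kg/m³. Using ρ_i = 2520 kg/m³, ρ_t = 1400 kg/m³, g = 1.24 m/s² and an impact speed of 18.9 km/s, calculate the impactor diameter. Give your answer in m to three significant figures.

d ≈ 33.0 m

Rearranging for d: d = [D / (1.71 · (2520/1400)^0.31 · 18900^0.4 · 1.24^-0.24)]^(1/0.81).
D = 1700 m.
(2520/1400)^0.31 = 1.200
18900^0.4 = 51.36
1.24^-0.24 = 0.9497
Denominator = 1.71 × 1.200 × 51.36 × 0.9497 = 100.1
D / 100.1 = 1700 / 100.1 = 16.98
d = 16.98^(1/0.81) = 16.98^1.2346 = 33.00 m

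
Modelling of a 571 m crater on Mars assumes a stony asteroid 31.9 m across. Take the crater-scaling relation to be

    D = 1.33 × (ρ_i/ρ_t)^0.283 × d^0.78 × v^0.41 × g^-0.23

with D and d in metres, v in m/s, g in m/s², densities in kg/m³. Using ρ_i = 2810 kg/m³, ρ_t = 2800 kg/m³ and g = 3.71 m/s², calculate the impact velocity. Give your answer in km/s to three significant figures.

Rearranging for v: v = [D / (1.33 · (2810/2800)^0.283 · 31.9^0.78 · 3.71^-0.23)]^(1/0.41).
(2810/2800)^0.283 = 1.001
31.9^0.78 = 14.89
3.71^-0.23 = 0.7397
Denominator = 1.33 × 1.001 × 14.89 × 0.7397 = 14.66
D / 14.66 = 571 / 14.66 = 38.95
v = 38.95^(1/0.41) = 38.95^2.439 = 7573 m/s

v ≈ 7.57 km/s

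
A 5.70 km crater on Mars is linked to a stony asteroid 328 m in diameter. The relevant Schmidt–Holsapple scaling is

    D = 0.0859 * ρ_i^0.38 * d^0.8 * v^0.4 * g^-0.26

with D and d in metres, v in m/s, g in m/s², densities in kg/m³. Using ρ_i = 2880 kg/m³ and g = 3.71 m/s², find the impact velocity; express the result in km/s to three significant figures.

v ≈ 12.8 km/s

Rearranging for v: v = [D / (0.0859 · 2880^0.38 · 328^0.8 · 3.71^-0.26)]^(1/0.4).
D = 5700 m.
2880^0.38 = 20.63
328^0.8 = 103.0
3.71^-0.26 = 0.7112
Denominator = 0.0859 × 20.63 × 103.0 × 0.7112 = 129.8
D / 129.8 = 5700 / 129.8 = 43.91
v = 43.91^(1/0.4) = 43.91^2.5 = 12776 m/s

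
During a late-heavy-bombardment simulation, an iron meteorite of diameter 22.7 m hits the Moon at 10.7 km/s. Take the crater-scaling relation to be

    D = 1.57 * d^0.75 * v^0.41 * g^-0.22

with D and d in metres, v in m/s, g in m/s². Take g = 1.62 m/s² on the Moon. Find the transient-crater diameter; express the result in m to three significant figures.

D ≈ 659 m

In SI units: v = 10700 m/s.
d^0.75 = 22.7^0.75 = 10.40
v^0.41 = 10700^0.41 = 44.88
g^-0.22 = 1.62^-0.22 = 0.8993
D = 1.57 × 10.40 × 44.88 × 0.8993 = 659.0 m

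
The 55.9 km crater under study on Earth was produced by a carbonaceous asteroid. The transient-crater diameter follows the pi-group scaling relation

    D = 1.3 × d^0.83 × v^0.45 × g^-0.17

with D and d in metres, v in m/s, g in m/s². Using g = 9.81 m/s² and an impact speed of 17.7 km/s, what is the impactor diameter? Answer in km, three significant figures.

Rearranging for d: d = [D / (1.3 · 17700^0.45 · 9.81^-0.17)]^(1/0.83).
D = 55900 m.
17700^0.45 = 81.58
9.81^-0.17 = 0.6783
Denominator = 1.3 × 81.58 × 0.6783 = 71.94
D / 71.94 = 55900 / 71.94 = 777.0
d = 777.0^(1/0.83) = 777.0^1.2048 = 3037 m

d ≈ 3.04 km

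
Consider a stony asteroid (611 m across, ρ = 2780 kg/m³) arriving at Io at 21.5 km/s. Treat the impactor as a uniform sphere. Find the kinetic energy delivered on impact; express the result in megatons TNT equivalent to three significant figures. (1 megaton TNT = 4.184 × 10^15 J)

v = 21500 m/s.
Mass m = (π/6) ρ d³ = (π/6) × 2780 × (611)³ = 3.320 × 10^11 kg
E = ½ m v² = 0.5 × 3.320 × 10^11 × (21500)² = 7.673 × 10^19 J
   = 7.673 × 10^19 / 4.184×10^15 = 18339 Mt

E ≈ 18300 Mt TNT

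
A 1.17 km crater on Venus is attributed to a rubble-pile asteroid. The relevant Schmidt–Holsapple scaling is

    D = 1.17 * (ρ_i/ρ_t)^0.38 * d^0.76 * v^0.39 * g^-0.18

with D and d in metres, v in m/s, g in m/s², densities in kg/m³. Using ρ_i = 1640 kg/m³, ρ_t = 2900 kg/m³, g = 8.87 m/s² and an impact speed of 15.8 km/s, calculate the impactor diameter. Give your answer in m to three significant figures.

Rearranging for d: d = [D / (1.17 · (1640/2900)^0.38 · 15800^0.39 · 8.87^-0.18)]^(1/0.76).
D = 1170 m.
(1640/2900)^0.38 = 0.8052
15800^0.39 = 43.40
8.87^-0.18 = 0.6751
Denominator = 1.17 × 0.8052 × 43.40 × 0.6751 = 27.60
D / 27.60 = 1170 / 27.60 = 42.39
d = 42.39^(1/0.76) = 42.39^1.3158 = 138.4 m

d ≈ 138 m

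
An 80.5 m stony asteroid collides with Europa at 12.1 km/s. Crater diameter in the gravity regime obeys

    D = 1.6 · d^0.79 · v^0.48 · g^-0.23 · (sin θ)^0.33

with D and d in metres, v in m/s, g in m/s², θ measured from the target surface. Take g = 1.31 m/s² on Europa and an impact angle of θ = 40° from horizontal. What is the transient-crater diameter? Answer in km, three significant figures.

D ≈ 3.79 km

In SI units: v = 12100 m/s.
d^0.79 = 80.5^0.79 = 32.03
v^0.48 = 12100^0.48 = 91.15
g^-0.23 = 1.31^-0.23 = 0.9398
(sin 40°)^0.33 = 0.6428^0.33 = 0.8643
D = 1.6 × 32.03 × 91.15 × 0.9398 × 0.8643 = 3794 m
   = 3.794 km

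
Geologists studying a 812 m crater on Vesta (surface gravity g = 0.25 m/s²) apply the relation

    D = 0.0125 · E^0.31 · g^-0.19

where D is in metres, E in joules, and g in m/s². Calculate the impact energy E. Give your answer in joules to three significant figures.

E ≈ 1.43 × 10^15 J

Rearranging: E = [D / (0.0125 · g^-0.19)]^(1/0.31).
g^-0.19 = 0.25^-0.19 = 1.301
D / (0.0125 × 1.301) = 812 / (0.01626) = 4.994 × 10^4
E = (4.994 × 10^4)^3.2258 = 1.433 × 10^15 J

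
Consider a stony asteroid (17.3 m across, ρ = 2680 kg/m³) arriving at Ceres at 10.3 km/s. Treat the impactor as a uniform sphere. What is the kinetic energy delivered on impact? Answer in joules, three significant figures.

v = 10300 m/s.
Mass m = (π/6) ρ d³ = (π/6) × 2680 × (17.3)³ = 7.266 × 10^6 kg
E = ½ m v² = 0.5 × 7.266 × 10^6 × (10300)² = 3.854 × 10^14 J

E ≈ 3.85 × 10^14 J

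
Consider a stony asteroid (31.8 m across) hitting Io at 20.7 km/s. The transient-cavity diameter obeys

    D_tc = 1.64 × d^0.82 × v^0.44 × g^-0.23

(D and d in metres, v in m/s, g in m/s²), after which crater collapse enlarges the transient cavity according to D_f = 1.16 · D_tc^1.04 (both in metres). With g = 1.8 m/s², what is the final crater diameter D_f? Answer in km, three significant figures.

D_f ≈ 3.04 km

v = 20700 m/s.
d^0.82 = 31.8^0.82 = 17.06
v^0.44 = 20700^0.44 = 79.26
g^-0.23 = 1.8^-0.23 = 0.8735
D_tc = 1.64 × 17.06 × 79.26 × 0.8735 = 1937 m
D_f = 1.16 × (1937)^1.04 = 3041 m
     = 3.041 km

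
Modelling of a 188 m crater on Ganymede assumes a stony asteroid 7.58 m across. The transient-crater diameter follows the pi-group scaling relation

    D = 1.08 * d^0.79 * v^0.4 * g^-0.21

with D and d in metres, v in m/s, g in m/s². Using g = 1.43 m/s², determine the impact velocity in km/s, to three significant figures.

Rearranging for v: v = [D / (1.08 · 7.58^0.79 · 1.43^-0.21)]^(1/0.4).
7.58^0.79 = 4.954
1.43^-0.21 = 0.9276
Denominator = 1.08 × 4.954 × 0.9276 = 4.963
D / 4.963 = 188 / 4.963 = 37.88
v = 37.88^(1/0.4) = 37.88^2.5 = 8831 m/s

v ≈ 8.83 km/s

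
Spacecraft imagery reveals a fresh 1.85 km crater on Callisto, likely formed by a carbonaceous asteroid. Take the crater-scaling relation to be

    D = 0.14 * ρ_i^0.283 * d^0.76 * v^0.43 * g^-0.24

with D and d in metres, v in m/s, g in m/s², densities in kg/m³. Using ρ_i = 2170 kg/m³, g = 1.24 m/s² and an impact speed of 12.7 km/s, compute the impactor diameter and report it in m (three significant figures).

Rearranging for d: d = [D / (0.14 · 2170^0.283 · 12700^0.43 · 1.24^-0.24)]^(1/0.76).
D = 1850 m.
2170^0.283 = 8.795
12700^0.43 = 58.16
1.24^-0.24 = 0.9497
Denominator = 0.14 × 8.795 × 58.16 × 0.9497 = 68.01
D / 68.01 = 1850 / 68.01 = 27.20
d = 27.20^(1/0.76) = 27.20^1.3158 = 77.20 m

d ≈ 77.2 m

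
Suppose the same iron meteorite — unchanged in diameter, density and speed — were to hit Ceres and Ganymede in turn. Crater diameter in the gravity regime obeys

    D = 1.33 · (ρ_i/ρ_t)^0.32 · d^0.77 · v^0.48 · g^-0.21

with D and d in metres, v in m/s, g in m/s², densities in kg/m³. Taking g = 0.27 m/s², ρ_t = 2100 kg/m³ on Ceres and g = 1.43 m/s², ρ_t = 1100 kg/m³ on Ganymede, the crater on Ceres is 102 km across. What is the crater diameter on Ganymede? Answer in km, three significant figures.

The impactor-only factors (d, v, ρ_i) cancel in the ratio, leaving D_Ganymede/D_Ceres = (g_Ganymede/g_Ceres)^-0.21 · (ρ_t,Ceres/ρ_t,Ganymede)^0.32.
(1.43/0.27)^-0.21 = 5.296^-0.21 = 0.7046
(2100/1100)^0.32 = 1.909^0.32 = 1.230
Ratio = 0.7046 × 1.230 = 0.8667
D_Ganymede = 0.8667 × 102 km = 88.4 km

D ≈ 88.4 km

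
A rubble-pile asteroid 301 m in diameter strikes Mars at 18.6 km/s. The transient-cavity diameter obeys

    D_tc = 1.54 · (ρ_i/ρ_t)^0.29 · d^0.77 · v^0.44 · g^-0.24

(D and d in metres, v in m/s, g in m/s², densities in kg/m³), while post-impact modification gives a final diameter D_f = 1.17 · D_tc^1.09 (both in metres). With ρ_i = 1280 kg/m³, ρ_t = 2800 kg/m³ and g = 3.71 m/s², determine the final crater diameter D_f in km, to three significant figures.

D_f ≈ 13.9 km

v = 18600 m/s.
(ρ_i/ρ_t)^0.29 = (1280/2800)^0.29 = 0.7969
d^0.77 = 301^0.77 = 81.00
v^0.44 = 18600^0.44 = 75.61
g^-0.24 = 3.71^-0.24 = 0.7300
D_tc = 1.54 × 0.7969 × 81.00 × 75.61 × 0.7300 = 5487 m
D_f = 1.17 × (5487)^1.09 = 13934 m
     = 13.93 km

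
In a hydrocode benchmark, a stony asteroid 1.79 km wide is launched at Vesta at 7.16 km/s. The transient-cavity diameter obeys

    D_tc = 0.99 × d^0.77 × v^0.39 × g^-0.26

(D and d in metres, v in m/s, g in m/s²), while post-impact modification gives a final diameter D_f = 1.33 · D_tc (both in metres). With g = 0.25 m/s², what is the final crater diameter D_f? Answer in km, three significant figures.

D_f ≈ 19.2 km

In SI: d = 1790 m, v = 7160 m/s.
d^0.77 = 1790^0.77 = 319.7
v^0.39 = 7160^0.39 = 31.87
g^-0.26 = 0.25^-0.26 = 1.434
D_tc = 0.99 × 319.7 × 31.87 × 1.434 = 14460 m
D_f = 1.33 × 14460 = 19232 m
     = 19.23 km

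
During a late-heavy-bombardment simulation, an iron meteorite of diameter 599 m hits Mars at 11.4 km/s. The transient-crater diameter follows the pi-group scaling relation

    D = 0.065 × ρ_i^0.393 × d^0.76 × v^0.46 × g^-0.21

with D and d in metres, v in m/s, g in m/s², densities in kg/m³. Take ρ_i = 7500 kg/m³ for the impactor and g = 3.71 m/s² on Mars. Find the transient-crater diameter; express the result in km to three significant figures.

D ≈ 15.6 km

In SI units: v = 11400 m/s.
ρ_i^0.393 = 7500^0.393 = 33.33
d^0.76 = 599^0.76 = 129.1
v^0.46 = 11400^0.46 = 73.48
g^-0.21 = 3.71^-0.21 = 0.7593
D = 0.065 × 33.33 × 129.1 × 73.48 × 0.7593 = 15605 m
   = 15.60 km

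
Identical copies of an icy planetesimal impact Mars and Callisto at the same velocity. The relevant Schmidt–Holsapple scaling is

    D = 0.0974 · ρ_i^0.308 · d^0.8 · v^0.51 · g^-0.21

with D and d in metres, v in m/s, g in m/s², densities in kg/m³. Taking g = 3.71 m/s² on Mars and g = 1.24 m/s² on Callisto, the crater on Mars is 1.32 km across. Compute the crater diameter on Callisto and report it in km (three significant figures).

All impactor-dependent factors cancel in the ratio, leaving D_Callisto/D_Mars = (g_Callisto/g_Mars)^-0.21.
(1.24/3.71)^-0.21 = 0.3342^-0.21 = 1.259
D_Callisto = 1.259 × 1.32 km = 1.66 km

D ≈ 1.66 km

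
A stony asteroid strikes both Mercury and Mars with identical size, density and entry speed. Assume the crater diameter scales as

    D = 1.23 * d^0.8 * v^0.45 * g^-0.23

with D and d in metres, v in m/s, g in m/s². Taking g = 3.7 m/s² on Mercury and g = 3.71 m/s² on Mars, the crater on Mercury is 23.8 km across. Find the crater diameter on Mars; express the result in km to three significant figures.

All impactor-dependent factors cancel in the ratio, leaving D_Mars/D_Mercury = (g_Mars/g_Mercury)^-0.23.
(3.71/3.7)^-0.23 = 1.003^-0.23 = 0.9993
D_Mars = 0.9993 × 23.8 km = 23.8 km

D ≈ 23.8 km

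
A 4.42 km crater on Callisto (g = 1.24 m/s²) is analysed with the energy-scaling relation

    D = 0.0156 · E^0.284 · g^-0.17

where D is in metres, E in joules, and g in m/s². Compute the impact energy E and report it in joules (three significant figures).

Rearranging: E = [D / (0.0156 · g^-0.17)]^(1/0.284).
D = 4420 m.
g^-0.17 = 1.24^-0.17 = 0.9641
D / (0.0156 × 0.9641) = 4420 / (0.01504) = 2.939 × 10^5
E = (2.939 × 10^5)^3.5211 = 1.795 × 10^19 J

E ≈ 1.80 × 10^19 J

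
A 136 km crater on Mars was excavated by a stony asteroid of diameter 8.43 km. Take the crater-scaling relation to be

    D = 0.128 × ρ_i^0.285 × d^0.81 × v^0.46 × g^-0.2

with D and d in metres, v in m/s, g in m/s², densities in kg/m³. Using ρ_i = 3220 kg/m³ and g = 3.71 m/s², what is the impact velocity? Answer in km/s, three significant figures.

Rearranging for v: v = [D / (0.128 · 3220^0.285 · 8430^0.81 · 3.71^-0.2)]^(1/0.46).
D = 136000 m.
3220^0.285 = 9.994
8430^0.81 = 1513
3.71^-0.2 = 0.7694
Denominator = 0.128 × 9.994 × 1513 × 0.7694 = 1489
D / 1489 = 136000 / 1489 = 91.34
v = 91.34^(1/0.46) = 91.34^2.1739 = 18293 m/s

v ≈ 18.3 km/s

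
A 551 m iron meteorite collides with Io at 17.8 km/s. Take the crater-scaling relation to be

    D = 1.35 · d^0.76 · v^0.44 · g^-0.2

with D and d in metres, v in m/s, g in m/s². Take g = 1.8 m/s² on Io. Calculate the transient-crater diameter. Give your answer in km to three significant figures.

In SI units: v = 17800 m/s.
d^0.76 = 551^0.76 = 121.1
v^0.44 = 17800^0.44 = 74.16
g^-0.2 = 1.8^-0.2 = 0.8891
D = 1.35 × 121.1 × 74.16 × 0.8891 = 10779 m
   = 10.78 km

D ≈ 10.8 km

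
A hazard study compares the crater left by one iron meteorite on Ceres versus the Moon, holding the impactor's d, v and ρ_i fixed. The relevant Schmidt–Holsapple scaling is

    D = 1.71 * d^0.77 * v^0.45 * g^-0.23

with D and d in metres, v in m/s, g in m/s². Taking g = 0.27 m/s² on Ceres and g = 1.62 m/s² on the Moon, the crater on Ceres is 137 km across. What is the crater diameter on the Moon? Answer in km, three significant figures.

D ≈ 90.7 km

All impactor-dependent factors cancel in the ratio, leaving D_Moon/D_Ceres = (g_Moon/g_Ceres)^-0.23.
(1.62/0.27)^-0.23 = 6.000^-0.23 = 0.6623
D_Moon = 0.6623 × 137 km = 90.7 km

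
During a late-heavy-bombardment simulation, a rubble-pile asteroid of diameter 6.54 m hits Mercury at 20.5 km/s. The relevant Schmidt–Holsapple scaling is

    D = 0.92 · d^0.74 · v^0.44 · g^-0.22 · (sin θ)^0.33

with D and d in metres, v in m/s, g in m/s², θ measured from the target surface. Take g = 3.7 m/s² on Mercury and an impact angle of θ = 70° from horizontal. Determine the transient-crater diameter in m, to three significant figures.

D ≈ 214 m

In SI units: v = 20500 m/s.
d^0.74 = 6.54^0.74 = 4.014
v^0.44 = 20500^0.44 = 78.92
g^-0.22 = 3.7^-0.22 = 0.7499
(sin 70°)^0.33 = 0.9397^0.33 = 0.9797
D = 0.92 × 4.014 × 78.92 × 0.7499 × 0.9797 = 214.1 m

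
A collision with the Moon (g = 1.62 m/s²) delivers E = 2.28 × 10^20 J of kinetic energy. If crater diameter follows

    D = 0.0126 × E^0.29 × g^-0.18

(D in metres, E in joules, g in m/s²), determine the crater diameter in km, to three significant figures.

D ≈ 9.26 km

E^0.29 = (2.28 × 10^20)^0.29 = 8.013 × 10^5
g^-0.18 = 1.62^-0.18 = 0.9168
D = 0.0126 × 8.013 × 10^5 × 0.9168 = 9256 m
   = 9.256 km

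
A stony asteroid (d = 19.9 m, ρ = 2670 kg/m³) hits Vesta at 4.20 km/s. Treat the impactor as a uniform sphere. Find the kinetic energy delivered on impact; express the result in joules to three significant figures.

E ≈ 9.72 × 10^13 J

v = 4200 m/s.
Mass m = (π/6) ρ d³ = (π/6) × 2670 × (19.9)³ = 1.102 × 10^7 kg
E = ½ m v² = 0.5 × 1.102 × 10^7 × (4200)² = 9.720 × 10^13 J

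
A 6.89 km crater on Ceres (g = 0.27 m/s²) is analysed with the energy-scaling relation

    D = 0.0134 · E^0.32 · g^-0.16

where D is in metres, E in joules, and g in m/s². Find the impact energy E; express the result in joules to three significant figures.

E ≈ 3.66 × 10^17 J

Rearranging: E = [D / (0.0134 · g^-0.16)]^(1/0.32).
D = 6890 m.
g^-0.16 = 0.27^-0.16 = 1.233
D / (0.0134 × 1.233) = 6890 / (0.01652) = 4.171 × 10^5
E = (4.171 × 10^5)^3.125 = 3.658 × 10^17 J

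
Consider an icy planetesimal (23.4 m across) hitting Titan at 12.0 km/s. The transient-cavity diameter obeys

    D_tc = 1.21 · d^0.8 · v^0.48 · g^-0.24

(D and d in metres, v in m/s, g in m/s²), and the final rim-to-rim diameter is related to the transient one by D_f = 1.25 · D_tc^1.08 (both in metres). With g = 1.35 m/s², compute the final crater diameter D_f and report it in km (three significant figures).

D_f ≈ 2.82 km

v = 12000 m/s.
d^0.8 = 23.4^0.8 = 12.46
v^0.48 = 12000^0.48 = 90.78
g^-0.24 = 1.35^-0.24 = 0.9305
D_tc = 1.21 × 12.46 × 90.78 × 0.9305 = 1274 m
D_f = 1.25 × (1274)^1.08 = 2822 m
     = 2.822 km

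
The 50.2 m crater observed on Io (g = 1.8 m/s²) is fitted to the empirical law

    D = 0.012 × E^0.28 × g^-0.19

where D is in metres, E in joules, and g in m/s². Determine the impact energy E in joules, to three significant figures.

Rearranging: E = [D / (0.012 · g^-0.19)]^(1/0.28).
g^-0.19 = 1.8^-0.19 = 0.8943
D / (0.012 × 0.8943) = 50.2 / (0.01073) = 4.678 × 10^3
E = (4.678 × 10^3)^3.5714 = 1.280 × 10^13 J

E ≈ 1.28 × 10^13 J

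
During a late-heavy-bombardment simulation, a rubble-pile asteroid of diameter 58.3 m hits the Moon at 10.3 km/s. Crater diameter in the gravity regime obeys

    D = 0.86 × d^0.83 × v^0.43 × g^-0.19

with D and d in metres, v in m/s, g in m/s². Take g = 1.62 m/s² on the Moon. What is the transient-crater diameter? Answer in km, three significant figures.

In SI units: v = 10300 m/s.
d^0.83 = 58.3^0.83 = 29.21
v^0.43 = 10300^0.43 = 53.15
g^-0.19 = 1.62^-0.19 = 0.9124
D = 0.86 × 29.21 × 53.15 × 0.9124 = 1218 m
   = 1.218 km

D ≈ 1.22 km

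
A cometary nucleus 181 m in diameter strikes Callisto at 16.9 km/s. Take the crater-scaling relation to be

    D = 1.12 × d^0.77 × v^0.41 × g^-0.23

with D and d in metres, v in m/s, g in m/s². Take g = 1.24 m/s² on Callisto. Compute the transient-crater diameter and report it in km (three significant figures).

D ≈ 3.16 km

In SI units: v = 16900 m/s.
d^0.77 = 181^0.77 = 54.75
v^0.41 = 16900^0.41 = 54.13
g^-0.23 = 1.24^-0.23 = 0.9517
D = 1.12 × 54.75 × 54.13 × 0.9517 = 3159 m
   = 3.159 km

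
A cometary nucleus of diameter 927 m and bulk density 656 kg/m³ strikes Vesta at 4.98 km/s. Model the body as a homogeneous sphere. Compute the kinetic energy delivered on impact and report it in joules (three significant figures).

v = 4980 m/s.
Mass m = (π/6) ρ d³ = (π/6) × 656 × (927)³ = 2.736 × 10^11 kg
E = ½ m v² = 0.5 × 2.736 × 10^11 × (4980)² = 3.393 × 10^18 J

E ≈ 3.39 × 10^18 J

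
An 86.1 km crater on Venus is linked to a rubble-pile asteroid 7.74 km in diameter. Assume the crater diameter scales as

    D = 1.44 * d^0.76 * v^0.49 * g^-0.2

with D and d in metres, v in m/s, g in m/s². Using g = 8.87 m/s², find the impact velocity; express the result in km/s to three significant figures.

Rearranging for v: v = [D / (1.44 · 7740^0.76 · 8.87^-0.2)]^(1/0.49).
D = 86100 m.
7740^0.76 = 902.5
8.87^-0.2 = 0.6463
Denominator = 1.44 × 902.5 × 0.6463 = 839.9
D / 839.9 = 86100 / 839.9 = 102.5
v = 102.5^(1/0.49) = 102.5^2.0408 = 12691 m/s

v ≈ 12.7 km/s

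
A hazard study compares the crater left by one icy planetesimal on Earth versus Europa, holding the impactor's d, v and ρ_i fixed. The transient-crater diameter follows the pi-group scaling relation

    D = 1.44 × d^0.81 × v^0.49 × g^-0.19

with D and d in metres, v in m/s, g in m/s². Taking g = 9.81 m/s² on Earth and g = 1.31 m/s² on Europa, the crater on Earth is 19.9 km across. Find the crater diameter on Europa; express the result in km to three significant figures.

D ≈ 29.2 km

All impactor-dependent factors cancel in the ratio, leaving D_Europa/D_Earth = (g_Europa/g_Earth)^-0.19.
(1.31/9.81)^-0.19 = 0.1335^-0.19 = 1.466
D_Europa = 1.466 × 19.9 km = 29.2 km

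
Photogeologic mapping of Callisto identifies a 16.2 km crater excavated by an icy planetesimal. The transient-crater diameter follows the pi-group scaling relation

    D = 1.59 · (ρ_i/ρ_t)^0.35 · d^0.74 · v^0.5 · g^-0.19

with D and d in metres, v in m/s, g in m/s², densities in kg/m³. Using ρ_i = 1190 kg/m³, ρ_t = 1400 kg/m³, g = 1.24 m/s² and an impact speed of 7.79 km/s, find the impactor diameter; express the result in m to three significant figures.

Rearranging for d: d = [D / (1.59 · (1190/1400)^0.35 · 7790^0.5 · 1.24^-0.19)]^(1/0.74).
D = 16200 m.
(1190/1400)^0.35 = 0.9447
7790^0.5 = 88.26
1.24^-0.19 = 0.9600
Denominator = 1.59 × 0.9447 × 88.26 × 0.9600 = 127.3
D / 127.3 = 16200 / 127.3 = 127.3
d = 127.3^(1/0.74) = 127.3^1.3514 = 699.0 m

d ≈ 699 m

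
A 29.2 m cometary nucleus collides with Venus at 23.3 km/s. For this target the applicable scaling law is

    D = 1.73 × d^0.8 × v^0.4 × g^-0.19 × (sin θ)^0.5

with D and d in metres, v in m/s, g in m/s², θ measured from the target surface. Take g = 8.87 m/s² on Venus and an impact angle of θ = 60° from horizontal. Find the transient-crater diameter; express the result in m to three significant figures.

In SI units: v = 23300 m/s.
d^0.8 = 29.2^0.8 = 14.87
v^0.4 = 23300^0.4 = 55.84
g^-0.19 = 8.87^-0.19 = 0.6605
(sin 60°)^0.5 = 0.8660^0.5 = 0.9306
D = 1.73 × 14.87 × 55.84 × 0.6605 × 0.9306 = 883.0 m

D ≈ 883 m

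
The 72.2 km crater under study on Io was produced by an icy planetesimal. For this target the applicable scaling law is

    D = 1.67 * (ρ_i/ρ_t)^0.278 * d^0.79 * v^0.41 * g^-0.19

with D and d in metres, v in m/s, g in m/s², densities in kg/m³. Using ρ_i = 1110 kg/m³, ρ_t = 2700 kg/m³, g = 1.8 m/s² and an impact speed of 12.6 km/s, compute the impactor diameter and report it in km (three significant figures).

Rearranging for d: d = [D / (1.67 · (1110/2700)^0.278 · 12600^0.41 · 1.8^-0.19)]^(1/0.79).
D = 72200 m.
(1110/2700)^0.278 = 0.7811
12600^0.41 = 47.99
1.8^-0.19 = 0.8943
Denominator = 1.67 × 0.7811 × 47.99 × 0.8943 = 55.98
D / 55.98 = 72200 / 55.98 = 1290
d = 1290^(1/0.79) = 1290^1.2658 = 8657 m

d ≈ 8.66 km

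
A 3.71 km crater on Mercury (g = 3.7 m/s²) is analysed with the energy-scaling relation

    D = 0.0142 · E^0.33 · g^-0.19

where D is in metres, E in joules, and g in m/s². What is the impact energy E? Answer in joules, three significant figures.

E ≈ 5.53 × 10^16 J

Rearranging: E = [D / (0.0142 · g^-0.19)]^(1/0.33).
D = 3710 m.
g^-0.19 = 3.7^-0.19 = 0.7799
D / (0.0142 × 0.7799) = 3710 / (0.01107) = 3.351 × 10^5
E = (3.351 × 10^5)^3.0303 = 5.533 × 10^16 J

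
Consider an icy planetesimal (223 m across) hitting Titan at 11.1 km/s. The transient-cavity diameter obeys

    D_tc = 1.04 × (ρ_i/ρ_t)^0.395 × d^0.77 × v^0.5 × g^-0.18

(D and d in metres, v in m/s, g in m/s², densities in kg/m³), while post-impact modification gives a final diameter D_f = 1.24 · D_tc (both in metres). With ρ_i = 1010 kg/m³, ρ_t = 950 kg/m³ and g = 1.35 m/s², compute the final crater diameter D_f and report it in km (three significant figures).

v = 11100 m/s.
(ρ_i/ρ_t)^0.395 = (1010/950)^0.395 = 1.024
d^0.77 = 223^0.77 = 64.30
v^0.5 = 11100^0.5 = 105.4
g^-0.18 = 1.35^-0.18 = 0.9474
D_tc = 1.04 × 1.024 × 64.30 × 105.4 × 0.9474 = 6838 m
D_f = 1.24 × 6838 = 8479 m
     = 8.479 km

D_f ≈ 8.48 km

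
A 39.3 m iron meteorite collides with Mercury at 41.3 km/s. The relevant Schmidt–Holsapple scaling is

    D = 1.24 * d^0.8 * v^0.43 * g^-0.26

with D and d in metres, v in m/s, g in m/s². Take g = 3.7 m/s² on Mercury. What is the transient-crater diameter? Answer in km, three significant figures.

D ≈ 1.61 km

In SI units: v = 41300 m/s.
d^0.8 = 39.3^0.8 = 18.86
v^0.43 = 41300^0.43 = 96.57
g^-0.26 = 3.7^-0.26 = 0.7117
D = 1.24 × 18.86 × 96.57 × 0.7117 = 1607 m
   = 1.607 km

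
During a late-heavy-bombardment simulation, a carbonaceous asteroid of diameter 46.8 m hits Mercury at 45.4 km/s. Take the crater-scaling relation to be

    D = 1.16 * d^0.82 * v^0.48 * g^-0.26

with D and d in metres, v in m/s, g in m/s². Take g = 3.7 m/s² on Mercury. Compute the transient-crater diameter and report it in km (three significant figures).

In SI units: v = 45400 m/s.
d^0.82 = 46.8^0.82 = 23.42
v^0.48 = 45400^0.48 = 171.9
g^-0.26 = 3.7^-0.26 = 0.7117
D = 1.16 × 23.42 × 171.9 × 0.7117 = 3324 m
   = 3.324 km

D ≈ 3.32 km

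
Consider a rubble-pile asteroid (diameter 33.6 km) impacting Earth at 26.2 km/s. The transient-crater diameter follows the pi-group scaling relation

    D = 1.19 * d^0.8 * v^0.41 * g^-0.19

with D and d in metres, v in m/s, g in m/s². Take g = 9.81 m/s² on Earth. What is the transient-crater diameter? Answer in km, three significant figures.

In SI units: d = 33600 m, v = 26200 m/s.
d^0.8 = 33600^0.8 = 4179
v^0.41 = 26200^0.41 = 64.79
g^-0.19 = 9.81^-0.19 = 0.6480
D = 1.19 × 4179 × 64.79 × 0.6480 = 2.088 × 10^5 m
   = 208.8 km

D ≈ 209 km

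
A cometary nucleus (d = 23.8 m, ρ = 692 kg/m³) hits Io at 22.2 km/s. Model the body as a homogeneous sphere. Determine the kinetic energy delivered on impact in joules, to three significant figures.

v = 22200 m/s.
Mass m = (π/6) ρ d³ = (π/6) × 692 × (23.8)³ = 4.885 × 10^6 kg
E = ½ m v² = 0.5 × 4.885 × 10^6 × (22200)² = 1.204 × 10^15 J

E ≈ 1.20 × 10^15 J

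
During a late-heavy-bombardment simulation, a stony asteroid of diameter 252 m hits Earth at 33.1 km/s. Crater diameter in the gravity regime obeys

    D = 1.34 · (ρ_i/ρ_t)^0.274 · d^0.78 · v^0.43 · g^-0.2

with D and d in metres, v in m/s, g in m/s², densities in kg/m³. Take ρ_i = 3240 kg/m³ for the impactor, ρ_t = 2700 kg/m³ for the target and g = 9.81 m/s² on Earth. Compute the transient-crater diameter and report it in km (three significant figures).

D ≈ 5.85 km

In SI units: v = 33100 m/s.
(ρ_i/ρ_t)^0.274 = (3240/2700)^0.274 = 1.051
d^0.78 = 252^0.78 = 74.66
v^0.43 = 33100^0.43 = 87.81
g^-0.2 = 9.81^-0.2 = 0.6334
D = 1.34 × 1.051 × 74.66 × 87.81 × 0.6334 = 5848 m
   = 5.848 km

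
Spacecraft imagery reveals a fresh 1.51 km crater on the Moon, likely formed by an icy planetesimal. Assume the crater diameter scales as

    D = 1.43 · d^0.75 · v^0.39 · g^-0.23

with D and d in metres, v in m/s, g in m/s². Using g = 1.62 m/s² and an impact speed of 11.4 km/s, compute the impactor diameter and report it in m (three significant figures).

Rearranging for d: d = [D / (1.43 · 11400^0.39 · 1.62^-0.23)]^(1/0.75).
D = 1510 m.
11400^0.39 = 38.21
1.62^-0.23 = 0.8950
Denominator = 1.43 × 38.21 × 0.8950 = 48.90
D / 48.90 = 1510 / 48.90 = 30.88
d = 30.88^(1/0.75) = 30.88^1.3333 = 96.87 m

d ≈ 96.9 m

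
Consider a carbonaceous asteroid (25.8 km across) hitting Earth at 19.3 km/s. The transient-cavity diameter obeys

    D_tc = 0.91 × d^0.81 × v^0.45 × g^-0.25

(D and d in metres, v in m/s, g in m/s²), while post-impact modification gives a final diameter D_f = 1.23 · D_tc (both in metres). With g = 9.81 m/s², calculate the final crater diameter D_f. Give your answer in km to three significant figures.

In SI: d = 25800 m, v = 19300 m/s.
d^0.81 = 25800^0.81 = 3745
v^0.45 = 19300^0.45 = 84.82
g^-0.25 = 9.81^-0.25 = 0.5650
D_tc = 0.91 × 3745 × 84.82 × 0.5650 = 1.633 × 10^5 m
D_f = 1.23 × 1.633 × 10^5 = 2.009 × 10^5 m
     = 200.9 km

D_f ≈ 201 km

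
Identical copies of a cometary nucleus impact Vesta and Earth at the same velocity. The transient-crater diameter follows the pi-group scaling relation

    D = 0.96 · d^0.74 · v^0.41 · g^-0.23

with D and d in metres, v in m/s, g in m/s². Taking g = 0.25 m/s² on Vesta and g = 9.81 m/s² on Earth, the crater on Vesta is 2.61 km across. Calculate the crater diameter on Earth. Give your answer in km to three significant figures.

D ≈ 1.12 km

All impactor-dependent factors cancel in the ratio, leaving D_Earth/D_Vesta = (g_Earth/g_Vesta)^-0.23.
(9.81/0.25)^-0.23 = 39.24^-0.23 = 0.4300
D_Earth = 0.4300 × 2.61 km = 1.12 km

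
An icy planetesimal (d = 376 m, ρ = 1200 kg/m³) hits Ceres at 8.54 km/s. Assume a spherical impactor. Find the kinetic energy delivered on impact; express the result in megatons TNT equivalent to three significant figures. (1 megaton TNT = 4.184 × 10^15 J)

v = 8540 m/s.
Mass m = (π/6) ρ d³ = (π/6) × 1200 × (376)³ = 3.340 × 10^10 kg
E = ½ m v² = 0.5 × 3.340 × 10^10 × (8540)² = 1.218 × 10^18 J
   = 1.218 × 10^18 / 4.184×10^15 = 291.1 Mt

E ≈ 291 Mt TNT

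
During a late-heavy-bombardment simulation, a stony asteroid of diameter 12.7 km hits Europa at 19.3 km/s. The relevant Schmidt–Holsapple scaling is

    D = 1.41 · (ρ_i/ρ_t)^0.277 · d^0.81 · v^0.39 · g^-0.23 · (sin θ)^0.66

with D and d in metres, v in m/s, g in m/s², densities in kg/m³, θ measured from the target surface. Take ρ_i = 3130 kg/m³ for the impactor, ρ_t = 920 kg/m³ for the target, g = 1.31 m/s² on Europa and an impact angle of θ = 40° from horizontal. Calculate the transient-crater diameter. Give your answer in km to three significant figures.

In SI units: d = 12700 m, v = 19300 m/s.
(ρ_i/ρ_t)^0.277 = (3130/920)^0.277 = 1.404
d^0.81 = 12700^0.81 = 2109
v^0.39 = 19300^0.39 = 46.92
g^-0.23 = 1.31^-0.23 = 0.9398
(sin 40°)^0.66 = 0.6428^0.66 = 0.7470
D = 1.41 × 1.404 × 2109 × 46.92 × 0.9398 × 0.7470 = 1.375 × 10^5 m
   = 137.5 km

D ≈ 138 km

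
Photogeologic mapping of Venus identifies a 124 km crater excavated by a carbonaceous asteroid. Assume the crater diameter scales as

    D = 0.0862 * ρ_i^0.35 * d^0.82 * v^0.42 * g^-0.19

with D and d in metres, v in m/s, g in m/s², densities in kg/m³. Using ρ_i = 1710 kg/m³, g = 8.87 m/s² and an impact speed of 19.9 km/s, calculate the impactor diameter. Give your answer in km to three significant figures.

d ≈ 14.0 km

Rearranging for d: d = [D / (0.0862 · 1710^0.35 · 19900^0.42 · 8.87^-0.19)]^(1/0.82).
D = 124000 m.
1710^0.35 = 13.54
19900^0.42 = 63.90
8.87^-0.19 = 0.6605
Denominator = 0.0862 × 13.54 × 63.90 × 0.6605 = 49.26
D / 49.26 = 124000 / 49.26 = 2517
d = 2517^(1/0.82) = 2517^1.2195 = 14040 m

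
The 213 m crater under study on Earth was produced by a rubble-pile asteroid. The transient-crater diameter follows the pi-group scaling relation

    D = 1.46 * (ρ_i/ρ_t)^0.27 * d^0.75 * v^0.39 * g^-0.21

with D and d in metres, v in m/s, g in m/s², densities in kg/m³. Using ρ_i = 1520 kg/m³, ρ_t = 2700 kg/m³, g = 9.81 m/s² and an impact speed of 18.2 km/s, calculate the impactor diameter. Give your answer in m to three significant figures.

d ≈ 10.9 m

Rearranging for d: d = [D / (1.46 · (1520/2700)^0.27 · 18200^0.39 · 9.81^-0.21)]^(1/0.75).
(1520/2700)^0.27 = 0.8563
18200^0.39 = 45.86
9.81^-0.21 = 0.6191
Denominator = 1.46 × 0.8563 × 45.86 × 0.6191 = 35.50
D / 35.50 = 213 / 35.50 = 6.000
d = 6.000^(1/0.75) = 6.000^1.3333 = 10.90 m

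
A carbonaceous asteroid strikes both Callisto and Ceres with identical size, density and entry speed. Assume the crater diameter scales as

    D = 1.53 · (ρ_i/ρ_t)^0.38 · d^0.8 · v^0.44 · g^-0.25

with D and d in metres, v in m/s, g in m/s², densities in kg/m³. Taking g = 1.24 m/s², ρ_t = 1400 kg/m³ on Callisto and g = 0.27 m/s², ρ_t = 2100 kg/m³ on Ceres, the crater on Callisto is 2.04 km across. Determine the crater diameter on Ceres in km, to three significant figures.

D ≈ 2.56 km

The impactor-only factors (d, v, ρ_i) cancel in the ratio, leaving D_Ceres/D_Callisto = (g_Ceres/g_Callisto)^-0.25 · (ρ_t,Callisto/ρ_t,Ceres)^0.38.
(0.27/1.24)^-0.25 = 0.2177^-0.25 = 1.464
(1400/2100)^0.38 = 0.6667^0.38 = 0.8572
Ratio = 1.464 × 0.8572 = 1.255
D_Ceres = 1.255 × 2.04 km = 2.56 km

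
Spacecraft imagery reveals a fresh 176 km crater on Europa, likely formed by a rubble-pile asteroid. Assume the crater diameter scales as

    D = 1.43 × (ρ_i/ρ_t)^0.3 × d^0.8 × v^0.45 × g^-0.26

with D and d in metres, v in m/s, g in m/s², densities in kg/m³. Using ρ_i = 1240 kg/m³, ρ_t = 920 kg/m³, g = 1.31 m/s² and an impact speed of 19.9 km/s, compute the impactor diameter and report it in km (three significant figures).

Rearranging for d: d = [D / (1.43 · (1240/920)^0.3 · 19900^0.45 · 1.31^-0.26)]^(1/0.8).
D = 176000 m.
(1240/920)^0.3 = 1.094
19900^0.45 = 86.00
1.31^-0.26 = 0.9322
Denominator = 1.43 × 1.094 × 86.00 × 0.9322 = 125.4
D / 125.4 = 176000 / 125.4 = 1404
d = 1404^(1/0.8) = 1404^1.25 = 8594 m

d ≈ 8.59 km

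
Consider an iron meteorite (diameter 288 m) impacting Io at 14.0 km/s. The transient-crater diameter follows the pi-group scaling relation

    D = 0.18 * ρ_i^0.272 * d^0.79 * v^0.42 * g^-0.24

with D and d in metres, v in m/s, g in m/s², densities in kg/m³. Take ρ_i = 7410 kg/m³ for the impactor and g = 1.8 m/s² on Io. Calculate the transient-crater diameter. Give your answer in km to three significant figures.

In SI units: v = 14000 m/s.
ρ_i^0.272 = 7410^0.272 = 11.29
d^0.79 = 288^0.79 = 87.68
v^0.42 = 14000^0.42 = 55.13
g^-0.24 = 1.8^-0.24 = 0.8684
D = 0.18 × 11.29 × 87.68 × 55.13 × 0.8684 = 8531 m
   = 8.531 km

D ≈ 8.53 km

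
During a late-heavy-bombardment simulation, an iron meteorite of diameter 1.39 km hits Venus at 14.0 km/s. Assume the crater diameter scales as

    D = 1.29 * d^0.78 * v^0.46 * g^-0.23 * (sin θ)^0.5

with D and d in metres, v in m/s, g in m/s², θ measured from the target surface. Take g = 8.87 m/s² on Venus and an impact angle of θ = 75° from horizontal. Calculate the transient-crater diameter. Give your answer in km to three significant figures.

D ≈ 17.5 km

In SI units: d = 1390 m, v = 14000 m/s.
d^0.78 = 1390^0.78 = 282.8
v^0.46 = 14000^0.46 = 80.76
g^-0.23 = 8.87^-0.23 = 0.6053
(sin 75°)^0.5 = 0.9659^0.5 = 0.9828
D = 1.29 × 282.8 × 80.76 × 0.6053 × 0.9828 = 17527 m
   = 17.53 km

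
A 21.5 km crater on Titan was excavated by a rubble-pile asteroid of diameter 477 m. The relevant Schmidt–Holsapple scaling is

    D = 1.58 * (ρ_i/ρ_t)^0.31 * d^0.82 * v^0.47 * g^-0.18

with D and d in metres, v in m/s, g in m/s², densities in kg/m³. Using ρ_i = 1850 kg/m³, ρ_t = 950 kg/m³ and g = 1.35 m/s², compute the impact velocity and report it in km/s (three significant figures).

Rearranging for v: v = [D / (1.58 · (1850/950)^0.31 · 477^0.82 · 1.35^-0.18)]^(1/0.47).
D = 21500 m.
(1850/950)^0.31 = 1.230
477^0.82 = 157.2
1.35^-0.18 = 0.9474
Denominator = 1.58 × 1.230 × 157.2 × 0.9474 = 289.4
D / 289.4 = 21500 / 289.4 = 74.29
v = 74.29^(1/0.47) = 74.29^2.1277 = 9567 m/s

v ≈ 9.57 km/s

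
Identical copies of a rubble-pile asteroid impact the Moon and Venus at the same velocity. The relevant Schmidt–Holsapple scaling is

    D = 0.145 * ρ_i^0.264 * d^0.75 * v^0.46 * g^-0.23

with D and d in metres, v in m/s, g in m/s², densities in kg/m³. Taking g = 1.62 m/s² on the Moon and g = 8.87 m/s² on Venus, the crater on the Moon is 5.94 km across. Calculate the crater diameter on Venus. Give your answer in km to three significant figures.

D ≈ 4.02 km

All impactor-dependent factors cancel in the ratio, leaving D_Venus/D_Moon = (g_Venus/g_Moon)^-0.23.
(8.87/1.62)^-0.23 = 5.475^-0.23 = 0.6764
D_Venus = 0.6764 × 5.94 km = 4.02 km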